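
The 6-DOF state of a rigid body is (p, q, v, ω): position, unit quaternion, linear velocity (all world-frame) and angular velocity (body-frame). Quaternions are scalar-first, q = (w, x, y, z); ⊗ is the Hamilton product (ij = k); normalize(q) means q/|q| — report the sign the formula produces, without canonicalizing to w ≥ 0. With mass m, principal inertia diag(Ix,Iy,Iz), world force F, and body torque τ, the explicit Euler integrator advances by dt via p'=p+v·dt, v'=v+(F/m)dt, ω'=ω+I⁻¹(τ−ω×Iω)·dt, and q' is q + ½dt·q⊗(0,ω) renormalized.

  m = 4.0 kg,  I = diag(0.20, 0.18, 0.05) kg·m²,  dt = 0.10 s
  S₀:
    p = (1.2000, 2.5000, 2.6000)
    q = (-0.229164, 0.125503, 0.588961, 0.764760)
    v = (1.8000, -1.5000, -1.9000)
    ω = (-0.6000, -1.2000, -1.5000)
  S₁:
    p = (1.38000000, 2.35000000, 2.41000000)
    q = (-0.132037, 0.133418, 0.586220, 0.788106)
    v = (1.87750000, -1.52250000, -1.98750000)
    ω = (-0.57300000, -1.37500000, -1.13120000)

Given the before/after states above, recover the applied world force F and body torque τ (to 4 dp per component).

F = (3.1000, -0.9000, -3.5000)
τ = (-0.1800, -0.1800, 0.1700)

ω₁ − ω₀ = (0.02700000, -0.17500000, 0.36880000)
τ = I·(Δω/dt) + ω₀×(Iω₀) = (-0.1800, -0.1800, 0.1700)
Δv = v₁−v₀ = (0.07750000, -0.02250000, -0.08750000)
m·(v₁−v₀)/dt = (3.1000, -0.9000, -3.5000)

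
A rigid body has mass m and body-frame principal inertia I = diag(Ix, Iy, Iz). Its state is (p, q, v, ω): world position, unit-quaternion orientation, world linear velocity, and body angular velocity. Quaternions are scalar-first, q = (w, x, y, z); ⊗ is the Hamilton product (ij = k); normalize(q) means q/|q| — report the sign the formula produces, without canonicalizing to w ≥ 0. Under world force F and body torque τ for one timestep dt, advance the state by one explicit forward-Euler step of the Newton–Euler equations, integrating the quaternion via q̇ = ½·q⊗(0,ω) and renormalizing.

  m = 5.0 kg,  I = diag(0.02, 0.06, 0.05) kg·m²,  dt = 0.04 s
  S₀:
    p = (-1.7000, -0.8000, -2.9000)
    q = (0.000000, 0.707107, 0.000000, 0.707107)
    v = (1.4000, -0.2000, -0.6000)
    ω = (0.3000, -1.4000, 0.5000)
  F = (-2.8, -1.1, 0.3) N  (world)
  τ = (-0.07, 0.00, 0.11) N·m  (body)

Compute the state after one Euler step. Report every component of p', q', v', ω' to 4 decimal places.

p' = (-1.6440, -0.8080, -2.9240)
q' = (-0.0113, 0.7266, -0.0028, 0.6870)
v' = (1.3776, -0.2088, -0.5976)
ω' = (0.1460, -1.3970, 0.6014)

p' = p + v·dt = (-1.6440, -0.8080, -2.9240)
new velocity v' = (1.3776, -0.2088, -0.5976)
angular accel α = (-3.8500, 0.0750, 2.5360)
ω + α·dt = (0.1460, -1.3970, 0.6014)
q⊗(0,ω) = (-0.5656856, 0.9899498, -0.1414214, -0.9899498)
q + ½dt·q⊗(0,ω), renormalized = (-0.0113, 0.7266, -0.0028, 0.6870)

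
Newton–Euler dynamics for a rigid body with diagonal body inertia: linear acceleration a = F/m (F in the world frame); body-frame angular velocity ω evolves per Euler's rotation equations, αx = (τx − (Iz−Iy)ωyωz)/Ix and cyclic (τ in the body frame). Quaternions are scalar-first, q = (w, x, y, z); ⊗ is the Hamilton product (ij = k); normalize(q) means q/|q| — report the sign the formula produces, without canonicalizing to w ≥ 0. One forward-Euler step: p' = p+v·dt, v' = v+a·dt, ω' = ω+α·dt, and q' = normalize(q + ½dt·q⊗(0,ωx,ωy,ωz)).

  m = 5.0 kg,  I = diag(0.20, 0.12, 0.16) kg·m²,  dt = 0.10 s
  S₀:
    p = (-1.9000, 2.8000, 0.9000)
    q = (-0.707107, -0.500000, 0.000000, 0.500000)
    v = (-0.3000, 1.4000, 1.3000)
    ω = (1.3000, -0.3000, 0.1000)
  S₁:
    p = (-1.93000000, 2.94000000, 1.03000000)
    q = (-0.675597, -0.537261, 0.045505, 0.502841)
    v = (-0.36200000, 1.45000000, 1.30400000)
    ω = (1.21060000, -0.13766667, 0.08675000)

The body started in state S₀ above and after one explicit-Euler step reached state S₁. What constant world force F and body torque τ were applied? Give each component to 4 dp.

F = (-3.1000, 2.5000, 0.2000)
τ = (-0.1800, 0.2000, 0.0100)

Δω = ω₁−ω₀ = (-0.08940000, 0.16233333, -0.01325000)
gyro term ω₀×Iω₀ = (-0.0012, 0.0052, 0.0312)
applied torque τ = (-0.1800, 0.2000, 0.0100)
v₁ − v₀ = (-0.06200000, 0.05000000, 0.00400000)
applied force F = (-3.1000, 2.5000, 0.2000)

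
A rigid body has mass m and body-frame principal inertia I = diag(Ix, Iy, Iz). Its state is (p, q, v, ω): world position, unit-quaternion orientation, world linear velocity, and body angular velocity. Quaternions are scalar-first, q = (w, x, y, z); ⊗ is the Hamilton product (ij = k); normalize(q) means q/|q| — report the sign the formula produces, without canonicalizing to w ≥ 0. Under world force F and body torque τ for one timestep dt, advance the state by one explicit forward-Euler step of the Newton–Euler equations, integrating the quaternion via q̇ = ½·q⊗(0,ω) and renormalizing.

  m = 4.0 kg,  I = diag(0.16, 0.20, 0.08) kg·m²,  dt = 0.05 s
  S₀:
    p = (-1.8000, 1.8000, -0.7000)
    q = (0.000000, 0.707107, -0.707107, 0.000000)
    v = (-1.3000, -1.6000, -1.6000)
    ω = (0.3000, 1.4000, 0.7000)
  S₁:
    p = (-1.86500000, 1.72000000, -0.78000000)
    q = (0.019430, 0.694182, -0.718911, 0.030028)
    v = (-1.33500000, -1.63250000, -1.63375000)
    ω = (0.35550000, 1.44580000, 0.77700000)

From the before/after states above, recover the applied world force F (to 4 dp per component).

v₁ − v₀ = (-0.03500000, -0.03250000, -0.03375000)
m·(v₁−v₀)/dt = (-2.8000, -2.6000, -2.7000)

F = (-2.8000, -2.6000, -2.7000)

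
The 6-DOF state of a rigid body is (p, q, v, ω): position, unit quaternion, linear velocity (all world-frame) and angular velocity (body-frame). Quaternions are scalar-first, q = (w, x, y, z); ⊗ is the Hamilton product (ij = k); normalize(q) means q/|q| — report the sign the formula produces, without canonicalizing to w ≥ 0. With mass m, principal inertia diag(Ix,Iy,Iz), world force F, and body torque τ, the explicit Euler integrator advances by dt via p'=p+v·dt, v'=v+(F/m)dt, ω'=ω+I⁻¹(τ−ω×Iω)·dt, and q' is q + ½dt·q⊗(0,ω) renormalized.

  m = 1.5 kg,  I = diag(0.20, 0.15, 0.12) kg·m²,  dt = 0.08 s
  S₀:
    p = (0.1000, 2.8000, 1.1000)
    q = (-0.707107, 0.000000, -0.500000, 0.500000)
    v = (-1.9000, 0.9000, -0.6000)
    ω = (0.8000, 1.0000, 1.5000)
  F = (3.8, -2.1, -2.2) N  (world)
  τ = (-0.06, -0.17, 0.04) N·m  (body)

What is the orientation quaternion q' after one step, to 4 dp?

q' = (-0.7149, -0.0724, -0.5107, 0.4721)

2q̇ = q⊗(0,ω) = (-0.2500000, -1.8156856, -0.3071070, -0.6606605)
q' = normalize(q + ½dt·q⊗(0,ω)) = (-0.7149, -0.0724, -0.5107, 0.4721)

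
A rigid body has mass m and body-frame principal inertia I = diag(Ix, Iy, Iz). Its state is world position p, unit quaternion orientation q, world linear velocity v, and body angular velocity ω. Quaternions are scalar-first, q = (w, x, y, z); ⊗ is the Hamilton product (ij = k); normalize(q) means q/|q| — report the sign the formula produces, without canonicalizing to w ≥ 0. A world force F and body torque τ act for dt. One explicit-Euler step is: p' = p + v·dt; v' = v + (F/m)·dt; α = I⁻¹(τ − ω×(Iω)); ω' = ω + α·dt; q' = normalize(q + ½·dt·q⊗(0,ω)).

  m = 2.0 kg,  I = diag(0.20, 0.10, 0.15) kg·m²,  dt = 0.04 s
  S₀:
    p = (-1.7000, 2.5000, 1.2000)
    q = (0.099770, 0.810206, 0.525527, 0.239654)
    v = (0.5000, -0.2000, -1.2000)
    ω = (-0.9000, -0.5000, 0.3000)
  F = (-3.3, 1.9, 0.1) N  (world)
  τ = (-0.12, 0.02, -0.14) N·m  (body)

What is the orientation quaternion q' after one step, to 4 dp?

q' = (0.1181, 0.8138, 0.5152, 0.2416)

Hamilton product q⊗(0,ω) = (0.9200527, 0.1876921, -0.5086354, 0.0978023)
q + ½dt·q⊗(0,ω), renormalized = (0.1181, 0.8138, 0.5152, 0.2416)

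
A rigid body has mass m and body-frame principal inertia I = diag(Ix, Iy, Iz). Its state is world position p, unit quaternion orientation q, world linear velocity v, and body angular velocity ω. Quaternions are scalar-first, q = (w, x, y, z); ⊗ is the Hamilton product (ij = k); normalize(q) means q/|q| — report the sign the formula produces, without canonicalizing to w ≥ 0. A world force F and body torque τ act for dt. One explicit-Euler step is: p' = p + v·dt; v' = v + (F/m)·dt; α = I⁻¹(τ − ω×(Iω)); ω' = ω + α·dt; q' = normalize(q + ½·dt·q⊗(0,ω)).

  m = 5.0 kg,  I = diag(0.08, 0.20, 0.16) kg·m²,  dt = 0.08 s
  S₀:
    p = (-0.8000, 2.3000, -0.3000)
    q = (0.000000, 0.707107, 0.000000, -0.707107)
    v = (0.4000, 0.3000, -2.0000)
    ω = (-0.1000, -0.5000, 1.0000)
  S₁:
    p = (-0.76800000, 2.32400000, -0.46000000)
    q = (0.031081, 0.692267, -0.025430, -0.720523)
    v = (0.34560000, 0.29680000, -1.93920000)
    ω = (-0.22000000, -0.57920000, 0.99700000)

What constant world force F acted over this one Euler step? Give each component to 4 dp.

velocity change Δv = (-0.05440000, -0.00320000, 0.06080000)
F = m·Δv/dt = (-3.4000, -0.2000, 3.8000)

F = (-3.4000, -0.2000, 3.8000)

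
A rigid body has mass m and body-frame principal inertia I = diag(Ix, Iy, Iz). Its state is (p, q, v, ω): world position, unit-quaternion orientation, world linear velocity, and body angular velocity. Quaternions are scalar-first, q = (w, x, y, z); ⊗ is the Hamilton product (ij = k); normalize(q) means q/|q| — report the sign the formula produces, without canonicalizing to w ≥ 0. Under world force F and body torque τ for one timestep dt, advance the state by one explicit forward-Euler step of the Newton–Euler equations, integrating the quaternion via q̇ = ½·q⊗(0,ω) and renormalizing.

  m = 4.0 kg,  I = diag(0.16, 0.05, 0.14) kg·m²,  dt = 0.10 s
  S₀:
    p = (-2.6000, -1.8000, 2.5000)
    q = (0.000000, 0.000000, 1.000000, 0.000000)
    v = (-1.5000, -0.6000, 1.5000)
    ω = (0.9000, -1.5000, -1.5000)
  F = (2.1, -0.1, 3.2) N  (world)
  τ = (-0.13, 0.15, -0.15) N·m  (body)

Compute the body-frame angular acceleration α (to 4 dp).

α = (-2.0781, 3.5400, -2.1321)

ω×(Iω) gyroscopic = (0.2025, -0.0270, 0.1485)
α = I⁻¹(τ − ω×Iω) = (-2.0781, 3.5400, -2.1321)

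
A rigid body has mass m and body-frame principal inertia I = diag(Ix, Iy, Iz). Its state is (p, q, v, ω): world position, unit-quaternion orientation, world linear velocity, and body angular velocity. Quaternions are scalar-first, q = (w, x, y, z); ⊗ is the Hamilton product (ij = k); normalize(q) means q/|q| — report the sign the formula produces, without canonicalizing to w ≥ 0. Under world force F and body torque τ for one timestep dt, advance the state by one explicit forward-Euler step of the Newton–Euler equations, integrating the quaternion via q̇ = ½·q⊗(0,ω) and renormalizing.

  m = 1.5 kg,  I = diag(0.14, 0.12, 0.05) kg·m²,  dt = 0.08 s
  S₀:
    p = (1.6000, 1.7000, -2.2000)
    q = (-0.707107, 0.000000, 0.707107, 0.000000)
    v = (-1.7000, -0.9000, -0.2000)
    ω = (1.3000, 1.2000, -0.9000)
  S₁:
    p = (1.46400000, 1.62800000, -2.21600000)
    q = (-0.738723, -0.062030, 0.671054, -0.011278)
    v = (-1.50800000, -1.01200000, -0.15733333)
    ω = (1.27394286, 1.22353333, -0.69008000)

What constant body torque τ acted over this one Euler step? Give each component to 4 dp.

τ = (0.0300, -0.0700, 0.1000)

ω₁ − ω₀ = (-0.02605714, 0.02353333, 0.20992000)
gyro term ω₀×Iω₀ = (0.0756, -0.1053, -0.0312)
τ = I·(Δω/dt) + ω₀×(Iω₀) = (0.0300, -0.0700, 0.1000)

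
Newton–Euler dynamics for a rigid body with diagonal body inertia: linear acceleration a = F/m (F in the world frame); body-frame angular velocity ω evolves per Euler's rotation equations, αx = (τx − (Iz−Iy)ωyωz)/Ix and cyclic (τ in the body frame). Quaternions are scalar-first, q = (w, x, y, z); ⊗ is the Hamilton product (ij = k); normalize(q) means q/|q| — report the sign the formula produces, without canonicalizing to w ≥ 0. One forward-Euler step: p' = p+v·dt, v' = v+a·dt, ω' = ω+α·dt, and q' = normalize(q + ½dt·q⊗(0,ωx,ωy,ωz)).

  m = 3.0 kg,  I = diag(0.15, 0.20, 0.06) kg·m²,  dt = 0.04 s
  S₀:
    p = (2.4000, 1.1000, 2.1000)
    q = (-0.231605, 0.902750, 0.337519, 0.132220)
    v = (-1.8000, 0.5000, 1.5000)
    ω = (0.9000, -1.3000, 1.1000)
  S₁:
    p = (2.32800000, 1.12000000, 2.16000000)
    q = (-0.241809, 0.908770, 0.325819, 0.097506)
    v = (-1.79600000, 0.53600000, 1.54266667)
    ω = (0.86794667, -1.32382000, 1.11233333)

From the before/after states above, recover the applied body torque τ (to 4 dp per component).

ω₁ − ω₀ = (-0.03205333, -0.02382000, 0.01233333)
ω₀×(Iω₀) = (0.2002, 0.0891, -0.0585)
I·α + gyro = (0.0800, -0.0300, -0.0400)

τ = (0.0800, -0.0300, -0.0400)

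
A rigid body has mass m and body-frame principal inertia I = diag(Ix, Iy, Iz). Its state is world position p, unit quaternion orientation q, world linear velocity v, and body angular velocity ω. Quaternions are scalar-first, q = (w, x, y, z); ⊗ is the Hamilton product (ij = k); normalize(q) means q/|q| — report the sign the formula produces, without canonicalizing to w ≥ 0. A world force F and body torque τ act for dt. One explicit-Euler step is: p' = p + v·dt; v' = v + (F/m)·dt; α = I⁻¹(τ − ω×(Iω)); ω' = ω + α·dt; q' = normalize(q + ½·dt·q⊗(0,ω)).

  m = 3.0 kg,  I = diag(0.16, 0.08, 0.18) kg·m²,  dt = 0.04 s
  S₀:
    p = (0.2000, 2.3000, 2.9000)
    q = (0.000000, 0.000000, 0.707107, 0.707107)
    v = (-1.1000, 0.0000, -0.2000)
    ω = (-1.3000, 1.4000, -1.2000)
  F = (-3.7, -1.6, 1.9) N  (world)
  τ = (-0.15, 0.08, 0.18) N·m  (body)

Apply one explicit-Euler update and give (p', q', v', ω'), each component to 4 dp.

new position p' = (0.1560, 2.3000, 2.8920)
new velocity v' = (-1.1493, -0.0213, -0.1747)
(τ − ω×Iω)/I = (0.1125, 1.3900, 0.1911)
new body rate ω' = (-1.2955, 1.4556, -1.1924)
2q̇ = q⊗(0,ω) = (-0.1414214, -1.8384782, -0.9192391, 0.9192391)
q + ½dt·q⊗(0,ω), renormalized = (-0.0028, -0.0367, 0.6880, 0.7248)

p' = (0.1560, 2.3000, 2.8920)
q' = (-0.0028, -0.0367, 0.6880, 0.7248)
v' = (-1.1493, -0.0213, -0.1747)
ω' = (-1.2955, 1.4556, -1.1924)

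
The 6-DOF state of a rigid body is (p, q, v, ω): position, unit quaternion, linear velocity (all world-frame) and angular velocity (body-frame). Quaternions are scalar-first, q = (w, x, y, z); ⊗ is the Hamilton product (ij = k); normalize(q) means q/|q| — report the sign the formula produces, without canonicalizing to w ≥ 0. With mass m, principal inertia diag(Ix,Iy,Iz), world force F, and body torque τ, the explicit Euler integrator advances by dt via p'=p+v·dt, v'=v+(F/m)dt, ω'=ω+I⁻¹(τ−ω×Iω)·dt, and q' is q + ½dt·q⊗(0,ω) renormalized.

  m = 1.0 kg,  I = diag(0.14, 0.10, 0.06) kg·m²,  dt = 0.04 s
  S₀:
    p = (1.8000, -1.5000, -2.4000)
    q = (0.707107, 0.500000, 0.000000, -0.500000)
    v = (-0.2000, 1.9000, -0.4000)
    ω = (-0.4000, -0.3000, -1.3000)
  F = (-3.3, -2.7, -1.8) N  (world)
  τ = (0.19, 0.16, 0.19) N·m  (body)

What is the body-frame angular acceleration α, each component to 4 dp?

ω×(Iω) gyroscopic = (-0.0156, 0.0416, -0.0048)
α = I⁻¹(τ − ω×Iω) = (1.4686, 1.1840, 3.2467)

α = (1.4686, 1.1840, 3.2467)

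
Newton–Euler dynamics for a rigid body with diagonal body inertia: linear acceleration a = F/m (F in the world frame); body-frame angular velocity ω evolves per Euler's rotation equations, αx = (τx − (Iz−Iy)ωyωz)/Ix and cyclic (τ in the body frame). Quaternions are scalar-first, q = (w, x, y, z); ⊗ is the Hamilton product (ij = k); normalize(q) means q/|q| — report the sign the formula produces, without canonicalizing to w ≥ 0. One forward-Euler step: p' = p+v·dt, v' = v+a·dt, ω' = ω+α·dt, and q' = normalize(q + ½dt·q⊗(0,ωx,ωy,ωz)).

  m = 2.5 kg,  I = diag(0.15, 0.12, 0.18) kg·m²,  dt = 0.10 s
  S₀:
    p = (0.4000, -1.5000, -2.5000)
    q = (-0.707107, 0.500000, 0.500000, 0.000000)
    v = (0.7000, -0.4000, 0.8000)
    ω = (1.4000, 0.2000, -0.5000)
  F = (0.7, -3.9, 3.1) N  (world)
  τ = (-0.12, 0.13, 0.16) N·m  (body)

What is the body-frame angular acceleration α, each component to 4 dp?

ω×(Iω) gyroscopic = (-0.0060, 0.0210, -0.0084)
α = I⁻¹(τ − ω×Iω) = (-0.7600, 0.9083, 0.9356)

α = (-0.7600, 0.9083, 0.9356)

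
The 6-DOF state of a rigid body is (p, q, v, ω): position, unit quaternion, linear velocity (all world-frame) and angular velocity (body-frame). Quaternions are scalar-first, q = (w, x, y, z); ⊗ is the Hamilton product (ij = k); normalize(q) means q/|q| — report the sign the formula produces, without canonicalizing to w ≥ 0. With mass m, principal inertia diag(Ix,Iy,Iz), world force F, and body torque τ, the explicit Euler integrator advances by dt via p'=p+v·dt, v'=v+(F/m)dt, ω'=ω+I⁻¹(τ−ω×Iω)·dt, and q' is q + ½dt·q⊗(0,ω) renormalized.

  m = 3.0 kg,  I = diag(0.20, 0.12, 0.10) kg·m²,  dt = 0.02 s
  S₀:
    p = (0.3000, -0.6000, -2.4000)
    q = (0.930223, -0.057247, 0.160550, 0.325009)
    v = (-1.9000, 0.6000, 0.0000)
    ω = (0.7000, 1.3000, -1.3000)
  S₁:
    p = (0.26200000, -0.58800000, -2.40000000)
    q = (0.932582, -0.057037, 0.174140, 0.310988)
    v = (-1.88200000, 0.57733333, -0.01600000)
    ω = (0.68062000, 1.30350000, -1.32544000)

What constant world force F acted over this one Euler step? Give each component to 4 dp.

F = (2.7000, -3.4000, -2.4000)

v₁ − v₀ = (0.01800000, -0.02266667, -0.01600000)
applied force F = (2.7000, -3.4000, -2.4000)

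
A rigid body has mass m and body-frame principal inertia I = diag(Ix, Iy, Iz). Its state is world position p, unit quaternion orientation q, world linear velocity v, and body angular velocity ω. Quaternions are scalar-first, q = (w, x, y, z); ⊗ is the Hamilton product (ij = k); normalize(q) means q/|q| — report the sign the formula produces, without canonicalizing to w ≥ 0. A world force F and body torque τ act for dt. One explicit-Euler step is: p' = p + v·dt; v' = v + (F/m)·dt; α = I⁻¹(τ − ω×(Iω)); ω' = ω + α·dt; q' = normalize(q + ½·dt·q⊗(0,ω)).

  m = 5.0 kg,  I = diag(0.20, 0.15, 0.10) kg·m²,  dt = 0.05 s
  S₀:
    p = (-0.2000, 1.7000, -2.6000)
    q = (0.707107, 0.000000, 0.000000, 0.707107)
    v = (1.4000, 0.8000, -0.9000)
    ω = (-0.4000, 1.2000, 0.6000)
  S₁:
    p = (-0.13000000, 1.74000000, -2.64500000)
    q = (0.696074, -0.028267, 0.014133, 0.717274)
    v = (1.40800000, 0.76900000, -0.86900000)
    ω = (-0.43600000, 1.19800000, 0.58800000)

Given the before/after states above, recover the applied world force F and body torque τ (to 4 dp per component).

F = (0.8000, -3.1000, 3.1000)
τ = (-0.1800, -0.0300, 0.0000)

v₁ − v₀ = (0.00800000, -0.03100000, 0.03100000)
m·(v₁−v₀)/dt = (0.8000, -3.1000, 3.1000)
ω₁ − ω₀ = (-0.03600000, -0.00200000, -0.01200000)
gyro term ω₀×Iω₀ = (-0.0360, -0.0240, 0.0240)
applied torque τ = (-0.1800, -0.0300, 0.0000)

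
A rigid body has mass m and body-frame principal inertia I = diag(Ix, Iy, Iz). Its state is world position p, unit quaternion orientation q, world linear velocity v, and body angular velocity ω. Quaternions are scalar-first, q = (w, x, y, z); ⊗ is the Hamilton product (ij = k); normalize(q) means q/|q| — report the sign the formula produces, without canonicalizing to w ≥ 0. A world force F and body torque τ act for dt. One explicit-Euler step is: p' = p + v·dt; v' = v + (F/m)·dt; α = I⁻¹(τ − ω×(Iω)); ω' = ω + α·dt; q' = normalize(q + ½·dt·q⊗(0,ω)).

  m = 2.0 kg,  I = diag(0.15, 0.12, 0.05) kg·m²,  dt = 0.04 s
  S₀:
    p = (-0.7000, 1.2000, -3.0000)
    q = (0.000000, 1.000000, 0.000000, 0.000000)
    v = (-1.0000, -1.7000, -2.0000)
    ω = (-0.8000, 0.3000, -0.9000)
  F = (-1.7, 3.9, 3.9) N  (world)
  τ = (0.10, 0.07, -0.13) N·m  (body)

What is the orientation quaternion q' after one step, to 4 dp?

2q̇ = q⊗(0,ω) = (0.8000000, 0.0000000, 0.9000000, 0.3000000)
updated quaternion q' = (0.0160, 0.9997, 0.0180, 0.0060)

q' = (0.0160, 0.9997, 0.0180, 0.0060)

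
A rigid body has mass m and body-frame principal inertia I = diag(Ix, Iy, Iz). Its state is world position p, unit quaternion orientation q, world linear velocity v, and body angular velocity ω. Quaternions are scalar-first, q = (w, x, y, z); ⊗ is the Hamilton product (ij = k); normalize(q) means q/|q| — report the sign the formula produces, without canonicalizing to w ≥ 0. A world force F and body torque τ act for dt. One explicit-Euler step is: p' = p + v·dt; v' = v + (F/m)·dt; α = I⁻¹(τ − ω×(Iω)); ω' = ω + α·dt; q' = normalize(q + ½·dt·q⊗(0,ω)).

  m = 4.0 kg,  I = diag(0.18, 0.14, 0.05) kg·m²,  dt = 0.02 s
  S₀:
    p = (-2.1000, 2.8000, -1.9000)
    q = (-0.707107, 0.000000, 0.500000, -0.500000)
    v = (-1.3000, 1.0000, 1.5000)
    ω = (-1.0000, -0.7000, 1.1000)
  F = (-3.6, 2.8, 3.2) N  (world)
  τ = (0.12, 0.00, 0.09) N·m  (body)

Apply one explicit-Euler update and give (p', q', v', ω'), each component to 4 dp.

a = F/m = (-0.9000, 0.7000, 0.8000)
p' = p + v·dt = (-2.1260, 2.8200, -1.8700)
v + (F/m)dt = (-1.3180, 1.0140, 1.5160)
ω×(Iω) gyroscopic = (0.0693, -0.1430, -0.0280)
(τ − ω×Iω)/I = (0.2817, 1.0214, 2.3600)
ω + α·dt = (-0.9944, -0.6796, 1.1472)
2q̇ = q⊗(0,ω) = (0.9000000, 0.9071070, 0.9949749, -0.2778177)
updated quaternion q' = (-0.6980, 0.0091, 0.5099, -0.5027)

p' = (-2.1260, 2.8200, -1.8700)
q' = (-0.6980, 0.0091, 0.5099, -0.5027)
v' = (-1.3180, 1.0140, 1.5160)
ω' = (-0.9944, -0.6796, 1.1472)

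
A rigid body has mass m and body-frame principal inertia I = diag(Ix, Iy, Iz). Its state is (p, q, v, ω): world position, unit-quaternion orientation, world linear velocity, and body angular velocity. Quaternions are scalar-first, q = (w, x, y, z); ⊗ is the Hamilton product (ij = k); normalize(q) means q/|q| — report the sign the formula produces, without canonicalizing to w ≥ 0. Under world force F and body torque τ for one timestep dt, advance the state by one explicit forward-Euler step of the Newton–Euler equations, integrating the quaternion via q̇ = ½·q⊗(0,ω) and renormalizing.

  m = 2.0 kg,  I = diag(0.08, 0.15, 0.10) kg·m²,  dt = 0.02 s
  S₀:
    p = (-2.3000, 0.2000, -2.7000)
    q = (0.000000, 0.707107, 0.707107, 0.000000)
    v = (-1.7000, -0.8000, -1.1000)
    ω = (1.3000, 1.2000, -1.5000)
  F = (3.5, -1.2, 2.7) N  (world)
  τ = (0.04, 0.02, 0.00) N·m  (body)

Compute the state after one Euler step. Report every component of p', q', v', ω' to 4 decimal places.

p' = (-2.3340, 0.1840, -2.7220)
q' = (-0.0177, 0.6963, 0.7175, -0.0007)
v' = (-1.6650, -0.8120, -1.0730)
ω' = (1.2875, 1.1975, -1.5218)

new position p' = (-2.3340, 0.1840, -2.7220)
new velocity v' = (-1.6650, -0.8120, -1.0730)
precession coupling ω×(Iω) = (0.0900, 0.0390, 0.1092)
(τ − ω×Iω)/I = (-0.6250, -0.1267, -1.0920)
ω' = ω + α·dt = (1.2875, 1.1975, -1.5218)
q⊗(0,ω) = (-1.7677675, -1.0606605, 1.0606605, -0.0707107)
q + ½dt·q⊗(0,ω), renormalized = (-0.0177, 0.6963, 0.7175, -0.0007)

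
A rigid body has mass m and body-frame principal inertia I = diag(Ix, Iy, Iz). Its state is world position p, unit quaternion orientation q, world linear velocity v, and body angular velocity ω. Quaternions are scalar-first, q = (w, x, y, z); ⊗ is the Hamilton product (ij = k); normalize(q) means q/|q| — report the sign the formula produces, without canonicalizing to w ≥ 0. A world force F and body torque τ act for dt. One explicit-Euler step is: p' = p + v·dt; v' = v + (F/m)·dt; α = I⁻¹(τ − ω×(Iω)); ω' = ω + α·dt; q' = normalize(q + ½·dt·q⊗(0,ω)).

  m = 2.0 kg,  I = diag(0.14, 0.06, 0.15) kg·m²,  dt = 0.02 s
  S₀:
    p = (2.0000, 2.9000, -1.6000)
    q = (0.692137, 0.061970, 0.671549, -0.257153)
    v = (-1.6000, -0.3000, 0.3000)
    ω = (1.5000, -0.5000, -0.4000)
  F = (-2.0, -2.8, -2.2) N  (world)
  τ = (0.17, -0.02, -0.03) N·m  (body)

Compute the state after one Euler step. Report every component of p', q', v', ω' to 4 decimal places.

p' = (1.9680, 2.8940, -1.5940)
q' = (0.6934, 0.0684, 0.6644, -0.2703)
v' = (-1.6200, -0.3280, 0.2780)
ω' = (1.5217, -0.5087, -0.4120)

(τ − ω×Iω)/I = (1.0857, -0.4333, -0.6000)
ω' = ω + α·dt = (1.5217, -0.5087, -0.4120)
2q̇ = q⊗(0,ω) = (0.1399583, 0.6410094, -0.7070100, -1.3151633)
updated quaternion q' = (0.6934, 0.0684, 0.6644, -0.2703)
a = (-1.0000, -1.4000, -1.1000)
p' = p + v·dt = (1.9680, 2.8940, -1.5940)
v + (F/m)dt = (-1.6200, -0.3280, 0.2780)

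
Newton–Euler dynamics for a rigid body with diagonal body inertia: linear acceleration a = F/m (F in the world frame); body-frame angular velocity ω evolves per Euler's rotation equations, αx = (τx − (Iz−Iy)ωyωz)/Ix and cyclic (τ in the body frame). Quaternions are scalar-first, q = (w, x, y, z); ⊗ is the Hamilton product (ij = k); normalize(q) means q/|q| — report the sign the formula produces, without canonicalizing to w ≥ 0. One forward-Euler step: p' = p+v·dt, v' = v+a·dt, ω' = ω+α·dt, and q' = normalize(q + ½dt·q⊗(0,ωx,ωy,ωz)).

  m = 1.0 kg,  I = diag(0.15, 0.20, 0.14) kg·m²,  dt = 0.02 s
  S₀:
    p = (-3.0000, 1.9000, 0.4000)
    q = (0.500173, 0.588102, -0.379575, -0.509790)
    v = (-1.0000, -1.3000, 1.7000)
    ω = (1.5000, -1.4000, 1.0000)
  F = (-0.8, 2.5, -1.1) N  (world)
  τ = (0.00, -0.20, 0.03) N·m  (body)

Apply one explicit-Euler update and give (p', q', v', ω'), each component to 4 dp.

p' = p + v·dt = (-3.0200, 1.8740, 0.4340)
v + (F/m)dt = (-1.0160, -1.2500, 1.6780)
gyro term ω×Iω = (0.0840, 0.0150, -0.1050)
α = I⁻¹(τ − ω×Iω) = (-0.5600, -1.0750, 0.9643)
new body rate ω' = (1.4888, -1.4215, 1.0193)
2q̇ = q⊗(0,ω) = (-0.9037680, -0.3430215, -2.0530292, 0.2461927)
q' = normalize(q + ½dt·q⊗(0,ω)) = (0.4910, 0.5845, -0.4000, -0.5072)

p' = (-3.0200, 1.8740, 0.4340)
q' = (0.4910, 0.5845, -0.4000, -0.5072)
v' = (-1.0160, -1.2500, 1.6780)
ω' = (1.4888, -1.4215, 1.0193)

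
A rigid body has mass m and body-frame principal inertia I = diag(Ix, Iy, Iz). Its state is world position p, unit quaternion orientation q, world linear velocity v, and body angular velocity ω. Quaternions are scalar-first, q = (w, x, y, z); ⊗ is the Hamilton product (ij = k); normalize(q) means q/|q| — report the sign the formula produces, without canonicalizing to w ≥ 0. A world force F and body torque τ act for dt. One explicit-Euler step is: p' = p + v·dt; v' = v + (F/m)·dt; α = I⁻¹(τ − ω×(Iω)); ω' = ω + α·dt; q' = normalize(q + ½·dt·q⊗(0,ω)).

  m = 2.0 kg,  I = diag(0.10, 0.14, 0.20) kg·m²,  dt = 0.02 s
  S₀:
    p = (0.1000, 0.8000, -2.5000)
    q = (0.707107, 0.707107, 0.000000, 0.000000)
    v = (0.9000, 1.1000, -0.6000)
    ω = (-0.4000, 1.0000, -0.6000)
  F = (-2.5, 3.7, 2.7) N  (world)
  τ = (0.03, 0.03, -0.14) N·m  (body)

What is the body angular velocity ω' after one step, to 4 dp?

ω×(Iω) gyroscopic = (-0.0360, -0.0240, -0.0160)
angular accel α = (0.6600, 0.3857, -0.6200)
ω + α·dt = (-0.3868, 1.0077, -0.6124)

ω' = (-0.3868, 1.0077, -0.6124)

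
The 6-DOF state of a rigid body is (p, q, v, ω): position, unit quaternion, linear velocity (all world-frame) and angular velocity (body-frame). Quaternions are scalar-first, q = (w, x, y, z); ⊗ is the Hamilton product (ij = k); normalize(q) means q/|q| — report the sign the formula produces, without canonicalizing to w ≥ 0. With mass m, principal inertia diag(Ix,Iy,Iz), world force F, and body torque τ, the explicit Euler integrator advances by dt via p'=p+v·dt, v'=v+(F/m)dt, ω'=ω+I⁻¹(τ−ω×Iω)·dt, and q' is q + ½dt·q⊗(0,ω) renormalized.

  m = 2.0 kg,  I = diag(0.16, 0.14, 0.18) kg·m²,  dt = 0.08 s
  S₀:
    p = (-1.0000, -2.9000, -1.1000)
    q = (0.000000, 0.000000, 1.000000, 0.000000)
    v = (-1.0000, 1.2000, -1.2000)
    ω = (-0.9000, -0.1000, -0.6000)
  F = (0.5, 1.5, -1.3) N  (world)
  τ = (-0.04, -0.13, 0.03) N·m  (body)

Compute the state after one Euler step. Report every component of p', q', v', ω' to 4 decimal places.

p + v·dt = (-1.0800, -2.8040, -1.1960)
new velocity v' = (-0.9800, 1.2600, -1.2520)
ω×(Iω) gyroscopic = (0.0024, -0.0108, -0.0018)
(τ − ω×Iω)/I = (-0.2650, -0.8514, 0.1767)
new body rate ω' = (-0.9212, -0.1681, -0.5859)
q⊗(0,ω) = (0.1000000, -0.6000000, 0.0000000, 0.9000000)
updated quaternion q' = (0.0040, -0.0240, 0.9991, 0.0360)

p' = (-1.0800, -2.8040, -1.1960)
q' = (0.0040, -0.0240, 0.9991, 0.0360)
v' = (-0.9800, 1.2600, -1.2520)
ω' = (-0.9212, -0.1681, -0.5859)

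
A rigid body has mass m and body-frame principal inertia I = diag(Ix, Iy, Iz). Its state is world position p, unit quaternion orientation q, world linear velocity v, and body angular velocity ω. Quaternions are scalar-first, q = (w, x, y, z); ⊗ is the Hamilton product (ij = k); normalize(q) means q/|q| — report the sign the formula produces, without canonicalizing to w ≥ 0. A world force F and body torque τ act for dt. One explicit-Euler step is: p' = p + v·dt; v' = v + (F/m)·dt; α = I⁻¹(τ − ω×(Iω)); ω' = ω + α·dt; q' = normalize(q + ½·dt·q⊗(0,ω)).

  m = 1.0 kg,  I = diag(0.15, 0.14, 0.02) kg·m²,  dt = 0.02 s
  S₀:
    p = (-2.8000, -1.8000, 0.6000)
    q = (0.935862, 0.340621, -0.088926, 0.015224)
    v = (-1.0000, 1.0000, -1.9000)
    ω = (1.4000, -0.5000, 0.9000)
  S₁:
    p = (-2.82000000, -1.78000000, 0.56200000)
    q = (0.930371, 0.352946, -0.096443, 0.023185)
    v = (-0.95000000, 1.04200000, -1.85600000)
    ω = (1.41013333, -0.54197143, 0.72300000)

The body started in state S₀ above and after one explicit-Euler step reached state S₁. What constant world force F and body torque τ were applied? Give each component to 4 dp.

ω₁ − ω₀ = (0.01013333, -0.04197143, -0.17700000)
I·α + gyro = (0.1300, -0.1300, -0.1700)
Δv = v₁−v₀ = (0.05000000, 0.04200000, 0.04400000)
m·(v₁−v₀)/dt = (2.5000, 2.1000, 2.2000)

F = (2.5000, 2.1000, 2.2000)
τ = (0.1300, -0.1300, -0.1700)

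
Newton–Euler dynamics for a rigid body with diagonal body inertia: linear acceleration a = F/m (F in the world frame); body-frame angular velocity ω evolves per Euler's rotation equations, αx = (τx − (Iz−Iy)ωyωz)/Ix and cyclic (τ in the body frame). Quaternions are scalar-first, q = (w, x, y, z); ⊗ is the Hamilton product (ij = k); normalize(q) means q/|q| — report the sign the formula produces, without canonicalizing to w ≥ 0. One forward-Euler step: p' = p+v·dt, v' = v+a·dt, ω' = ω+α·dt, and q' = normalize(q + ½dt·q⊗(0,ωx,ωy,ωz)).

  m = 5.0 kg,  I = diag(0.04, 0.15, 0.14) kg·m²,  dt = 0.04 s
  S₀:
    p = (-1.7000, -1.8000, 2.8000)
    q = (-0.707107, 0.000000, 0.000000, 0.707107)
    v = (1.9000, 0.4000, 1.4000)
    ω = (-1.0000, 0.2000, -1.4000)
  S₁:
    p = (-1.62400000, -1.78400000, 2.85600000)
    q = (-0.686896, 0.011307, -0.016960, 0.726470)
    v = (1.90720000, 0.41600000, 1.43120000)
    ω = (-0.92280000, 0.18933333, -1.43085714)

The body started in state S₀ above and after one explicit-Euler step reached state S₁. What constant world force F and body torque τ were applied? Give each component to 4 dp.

F = (0.9000, 2.0000, 3.9000)
τ = (0.0800, -0.1800, -0.1300)

v₁ − v₀ = (0.00720000, 0.01600000, 0.03120000)
applied force F = (0.9000, 2.0000, 3.9000)
Δω = ω₁−ω₀ = (0.07720000, -0.01066667, -0.03085714)
precession coupling = (0.0028, -0.1400, -0.0220)
applied torque τ = (0.0800, -0.1800, -0.1300)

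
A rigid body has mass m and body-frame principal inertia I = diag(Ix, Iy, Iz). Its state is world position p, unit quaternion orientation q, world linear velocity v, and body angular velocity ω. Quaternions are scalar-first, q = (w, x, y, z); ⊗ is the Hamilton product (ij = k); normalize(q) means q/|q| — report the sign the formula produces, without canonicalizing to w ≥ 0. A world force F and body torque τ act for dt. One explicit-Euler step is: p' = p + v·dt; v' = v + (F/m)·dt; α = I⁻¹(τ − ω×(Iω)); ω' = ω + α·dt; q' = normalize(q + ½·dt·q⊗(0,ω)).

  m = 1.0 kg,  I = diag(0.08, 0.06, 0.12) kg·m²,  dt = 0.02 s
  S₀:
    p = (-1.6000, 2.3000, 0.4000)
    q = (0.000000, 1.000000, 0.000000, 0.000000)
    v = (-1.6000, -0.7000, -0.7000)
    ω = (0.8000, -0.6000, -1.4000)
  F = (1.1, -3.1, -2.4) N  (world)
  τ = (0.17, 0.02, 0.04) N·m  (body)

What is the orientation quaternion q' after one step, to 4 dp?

q' = (-0.0080, 0.9999, 0.0140, -0.0060)

Hamilton product q⊗(0,ω) = (-0.8000000, 0.0000000, 1.4000000, -0.6000000)
q + ½dt·q⊗(0,ω), renormalized = (-0.0080, 0.9999, 0.0140, -0.0060)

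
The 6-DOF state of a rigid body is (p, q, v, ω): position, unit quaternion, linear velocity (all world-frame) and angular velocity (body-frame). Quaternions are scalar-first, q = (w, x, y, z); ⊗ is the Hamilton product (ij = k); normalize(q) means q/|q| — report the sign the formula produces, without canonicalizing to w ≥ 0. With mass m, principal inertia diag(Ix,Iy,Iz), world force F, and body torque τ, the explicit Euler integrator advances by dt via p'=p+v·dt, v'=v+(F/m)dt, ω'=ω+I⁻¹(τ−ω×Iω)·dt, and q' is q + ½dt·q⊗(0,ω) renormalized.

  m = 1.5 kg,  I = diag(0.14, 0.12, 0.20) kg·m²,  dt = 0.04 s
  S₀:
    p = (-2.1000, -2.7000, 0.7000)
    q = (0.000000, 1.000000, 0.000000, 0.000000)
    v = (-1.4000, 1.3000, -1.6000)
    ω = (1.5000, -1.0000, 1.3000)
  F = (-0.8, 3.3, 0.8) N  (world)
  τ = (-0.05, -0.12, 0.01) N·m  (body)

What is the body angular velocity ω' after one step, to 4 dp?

precession coupling ω×(Iω) = (-0.1040, -0.1170, 0.0300)
(τ − ω×Iω)/I = (0.3857, -0.0250, -0.1000)
ω + α·dt = (1.5154, -1.0010, 1.2960)

ω' = (1.5154, -1.0010, 1.2960)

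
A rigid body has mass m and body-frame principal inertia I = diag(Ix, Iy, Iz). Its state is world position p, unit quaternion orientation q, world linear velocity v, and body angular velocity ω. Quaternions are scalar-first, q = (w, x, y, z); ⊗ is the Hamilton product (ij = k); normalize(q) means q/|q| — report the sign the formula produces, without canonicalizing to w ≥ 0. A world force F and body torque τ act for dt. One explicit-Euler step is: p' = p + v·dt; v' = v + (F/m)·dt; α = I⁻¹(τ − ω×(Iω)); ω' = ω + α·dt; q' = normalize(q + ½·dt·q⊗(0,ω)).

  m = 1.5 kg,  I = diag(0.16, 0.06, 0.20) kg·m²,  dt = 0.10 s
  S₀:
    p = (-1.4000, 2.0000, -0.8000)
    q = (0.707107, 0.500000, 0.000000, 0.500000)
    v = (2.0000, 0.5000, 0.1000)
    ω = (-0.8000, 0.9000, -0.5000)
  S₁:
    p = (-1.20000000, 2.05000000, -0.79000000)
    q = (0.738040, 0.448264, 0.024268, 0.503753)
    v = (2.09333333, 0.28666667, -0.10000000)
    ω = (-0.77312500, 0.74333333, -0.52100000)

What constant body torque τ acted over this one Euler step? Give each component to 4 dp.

τ = (-0.0200, -0.1100, 0.0300)

ω₁ − ω₀ = (0.02687500, -0.15666667, -0.02100000)
ω₀×(Iω₀) = (-0.0630, -0.0160, 0.0720)
I·α + gyro = (-0.0200, -0.1100, 0.0300)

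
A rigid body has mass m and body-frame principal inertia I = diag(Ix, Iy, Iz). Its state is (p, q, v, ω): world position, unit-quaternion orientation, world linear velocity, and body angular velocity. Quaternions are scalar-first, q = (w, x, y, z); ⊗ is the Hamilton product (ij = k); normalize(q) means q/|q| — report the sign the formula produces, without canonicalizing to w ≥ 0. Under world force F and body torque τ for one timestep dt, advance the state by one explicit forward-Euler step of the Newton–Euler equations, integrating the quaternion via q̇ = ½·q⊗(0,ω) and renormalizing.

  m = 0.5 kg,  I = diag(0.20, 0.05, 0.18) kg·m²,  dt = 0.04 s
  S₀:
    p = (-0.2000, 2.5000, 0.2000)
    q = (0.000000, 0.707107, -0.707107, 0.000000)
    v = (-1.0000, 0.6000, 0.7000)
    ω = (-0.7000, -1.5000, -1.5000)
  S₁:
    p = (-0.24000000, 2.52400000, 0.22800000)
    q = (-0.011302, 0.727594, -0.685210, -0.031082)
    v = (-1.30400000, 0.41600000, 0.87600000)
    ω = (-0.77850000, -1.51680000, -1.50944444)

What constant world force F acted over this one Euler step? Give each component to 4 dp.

velocity change Δv = (-0.30400000, -0.18400000, 0.17600000)
applied force F = (-3.8000, -2.3000, 2.2000)

F = (-3.8000, -2.3000, 2.2000)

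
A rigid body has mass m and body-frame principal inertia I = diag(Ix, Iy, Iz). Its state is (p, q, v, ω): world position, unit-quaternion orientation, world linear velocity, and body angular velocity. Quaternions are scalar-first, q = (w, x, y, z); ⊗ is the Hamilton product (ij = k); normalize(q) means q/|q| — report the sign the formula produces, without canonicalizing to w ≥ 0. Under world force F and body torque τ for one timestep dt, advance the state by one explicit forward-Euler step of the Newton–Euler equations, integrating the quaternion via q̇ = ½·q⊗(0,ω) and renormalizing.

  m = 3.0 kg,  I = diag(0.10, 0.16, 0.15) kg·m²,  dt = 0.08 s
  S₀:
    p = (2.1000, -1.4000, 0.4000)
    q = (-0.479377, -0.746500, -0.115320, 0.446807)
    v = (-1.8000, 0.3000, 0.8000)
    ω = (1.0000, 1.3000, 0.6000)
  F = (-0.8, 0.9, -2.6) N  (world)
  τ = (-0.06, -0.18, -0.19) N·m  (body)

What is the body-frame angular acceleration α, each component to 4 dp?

α = (-0.5220, -0.9375, -1.7867)

precession coupling ω×(Iω) = (-0.0078, -0.0300, 0.0780)
α = I⁻¹(τ − ω×Iω) = (-0.5220, -0.9375, -1.7867)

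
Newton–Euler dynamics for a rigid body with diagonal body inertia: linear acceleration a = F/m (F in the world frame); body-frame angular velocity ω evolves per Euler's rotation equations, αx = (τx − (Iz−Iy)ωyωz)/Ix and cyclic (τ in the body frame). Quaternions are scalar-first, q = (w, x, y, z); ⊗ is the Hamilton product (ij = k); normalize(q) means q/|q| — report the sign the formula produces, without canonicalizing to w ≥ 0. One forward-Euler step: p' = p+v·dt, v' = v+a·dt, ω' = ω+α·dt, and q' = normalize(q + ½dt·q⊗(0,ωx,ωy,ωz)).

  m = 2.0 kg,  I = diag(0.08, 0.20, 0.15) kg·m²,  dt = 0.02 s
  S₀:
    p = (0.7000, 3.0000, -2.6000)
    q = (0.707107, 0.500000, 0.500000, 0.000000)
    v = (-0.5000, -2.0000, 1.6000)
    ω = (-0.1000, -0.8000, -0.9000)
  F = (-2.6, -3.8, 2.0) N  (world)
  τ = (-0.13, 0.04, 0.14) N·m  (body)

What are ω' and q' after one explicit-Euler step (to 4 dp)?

(τ − ω×Iω)/I = (-1.1750, 0.2315, 0.8693)
ω + α·dt = (-0.1235, -0.7954, -0.8826)
2q̇ = q⊗(0,ω) = (0.4500000, -0.5207107, -0.1156856, -0.9863963)
q' = normalize(q + ½dt·q⊗(0,ω)) = (0.7116, 0.4948, 0.4988, -0.0099)

ω' = (-0.1235, -0.7954, -0.8826)
q' = (0.7116, 0.4948, 0.4988, -0.0099)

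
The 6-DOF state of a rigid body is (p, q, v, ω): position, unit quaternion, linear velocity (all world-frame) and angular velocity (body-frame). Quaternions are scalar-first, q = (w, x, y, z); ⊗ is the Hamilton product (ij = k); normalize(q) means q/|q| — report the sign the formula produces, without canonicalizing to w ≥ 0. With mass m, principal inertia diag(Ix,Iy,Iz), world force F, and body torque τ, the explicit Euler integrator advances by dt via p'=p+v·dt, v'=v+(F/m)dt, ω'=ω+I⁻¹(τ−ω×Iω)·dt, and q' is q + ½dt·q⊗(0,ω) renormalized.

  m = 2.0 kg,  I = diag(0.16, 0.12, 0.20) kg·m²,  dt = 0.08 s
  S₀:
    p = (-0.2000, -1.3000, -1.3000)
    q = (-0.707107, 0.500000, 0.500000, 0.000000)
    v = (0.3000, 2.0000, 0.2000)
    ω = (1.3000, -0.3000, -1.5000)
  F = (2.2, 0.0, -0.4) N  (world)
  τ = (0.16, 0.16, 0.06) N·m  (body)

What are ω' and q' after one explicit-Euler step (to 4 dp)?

α = I⁻¹(τ − ω×Iω) = (0.7750, 0.6833, 0.2220)
new body rate ω' = (1.3620, -0.2453, -1.4822)
q⊗(0,ω) = (-0.5000000, -1.6692391, 0.9621321, 0.2606605)
q' = normalize(q + ½dt·q⊗(0,ω)) = (-0.7248, 0.4318, 0.5368, 0.0104)

ω' = (1.3620, -0.2453, -1.4822)
q' = (-0.7248, 0.4318, 0.5368, 0.0104)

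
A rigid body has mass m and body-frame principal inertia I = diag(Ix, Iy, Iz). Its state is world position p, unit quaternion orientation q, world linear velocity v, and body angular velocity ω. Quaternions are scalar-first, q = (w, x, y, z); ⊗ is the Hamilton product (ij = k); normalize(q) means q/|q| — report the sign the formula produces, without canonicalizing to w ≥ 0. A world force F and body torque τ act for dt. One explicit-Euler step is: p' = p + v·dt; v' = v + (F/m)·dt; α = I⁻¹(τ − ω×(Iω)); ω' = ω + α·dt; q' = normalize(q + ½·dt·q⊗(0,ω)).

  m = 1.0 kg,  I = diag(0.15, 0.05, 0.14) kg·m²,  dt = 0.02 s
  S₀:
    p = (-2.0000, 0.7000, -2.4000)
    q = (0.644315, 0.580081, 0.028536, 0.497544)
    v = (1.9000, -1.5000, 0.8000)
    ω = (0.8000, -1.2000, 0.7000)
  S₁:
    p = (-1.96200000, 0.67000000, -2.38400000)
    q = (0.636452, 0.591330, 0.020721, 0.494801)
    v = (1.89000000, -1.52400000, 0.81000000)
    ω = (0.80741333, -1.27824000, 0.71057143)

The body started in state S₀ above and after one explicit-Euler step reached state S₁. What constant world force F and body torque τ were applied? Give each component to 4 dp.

F = (-0.5000, -1.2000, 0.5000)
τ = (-0.0200, -0.1900, 0.1700)

v₁ − v₀ = (-0.01000000, -0.02400000, 0.01000000)
applied force F = (-0.5000, -1.2000, 0.5000)
rate change Δω = (0.00741333, -0.07824000, 0.01057143)
precession coupling = (-0.0756, 0.0056, 0.0960)
applied torque τ = (-0.0200, -0.1900, 0.1700)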